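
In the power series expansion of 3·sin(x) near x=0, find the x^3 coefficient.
Expand to order 3: 3·sin(x) = -x^3/2 + 3·x + O(x^4).
The coefficient of x^3 is -1/2.

Final answer: -1/2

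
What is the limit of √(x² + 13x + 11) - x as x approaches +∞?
This is an ∞ − ∞ indeterminate form.
Multiply and divide by the conjugate √(x²+13x + 11) + x; the x² terms cancel, leaving (13x + 11)/(√(x²+13x + 11)+x) → 13/2.
Limit = 13/2.

Final answer: 13/2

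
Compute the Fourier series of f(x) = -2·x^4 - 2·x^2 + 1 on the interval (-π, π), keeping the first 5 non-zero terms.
(-88 + 16·π^2)·cos(x) + (4 - 4·π^2)·cos(2·x) + (-8/27 + 16·π^2/9)·cos(3·x) + (-π^2 - 1/8)·cos(4·x) - 2·π^4/5 - 2·π^2/3 + 1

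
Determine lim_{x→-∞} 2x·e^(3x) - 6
The product is a 0·∞ indeterminate form at x → -∞.
Rewrite the product as 2x / e^(-3x) (an ∞/∞ form) and apply L'Hôpital, or use the standard hierarchy e^(3|x|) ≫ |x| as x → -∞.
The indeterminate product → 0, so the limit = -6.

Final answer: -6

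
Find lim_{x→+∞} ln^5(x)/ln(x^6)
This is an ∞/∞ indeterminate form as x → +∞.
Write ln(x^6) = 6·ln(x), reducing the quotient to ln^4(x)/6 → ∞.
Limit = ∞.

Final answer: ∞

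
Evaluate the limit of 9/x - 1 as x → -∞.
Evaluate the dominant behaviour as x → -∞; each term tends to a finite value or vanishes.
Limit = -1.

Final answer: -1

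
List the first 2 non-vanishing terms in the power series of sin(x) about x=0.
-x^3/6 + x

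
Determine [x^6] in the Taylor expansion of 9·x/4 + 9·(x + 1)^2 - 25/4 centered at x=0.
Expand to order 6: 9·x/4 + 9·(x + 1)^2 - 25/4 = 9·x^2 + 81·x/4 + 11/4 + O(x^7).
The coefficient of x^6 is 0.

Final answer: 0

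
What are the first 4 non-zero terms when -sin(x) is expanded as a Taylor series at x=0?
x^7/5040 - x^5/120 + x^3/6 - x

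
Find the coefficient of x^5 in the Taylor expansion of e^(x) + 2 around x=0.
Expand to order 5: e^(x) + 2 = x^5/120 + x^4/24 + x^3/6 + x^2/2 + x + 3 + O(x^6).
The coefficient of x^5 is 1/120.

Final answer: 1/120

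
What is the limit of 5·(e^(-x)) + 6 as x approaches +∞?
Evaluate the dominant behaviour as x → +∞; each term tends to a finite value or vanishes.
Limit = 6.

Final answer: 6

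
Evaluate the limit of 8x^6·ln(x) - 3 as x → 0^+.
The product is a 0·∞ indeterminate form at x → 0⁺.
Rewrite the product as 8·ln(x) / x^(-6) and apply L'Hôpital, or use the standard hierarchy x^(-6) ≫ |ln x| as x → 0⁺.
The indeterminate product → 0, so the limit = -3.

Final answer: -3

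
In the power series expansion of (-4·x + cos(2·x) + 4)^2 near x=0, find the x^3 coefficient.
Expand to order 3: (-4·x + cos(2·x) + 4)^2 = 16·x^3 - 4·x^2 - 40·x + 25 + O(x^4).
The coefficient of x^3 is 16.

Final answer: 16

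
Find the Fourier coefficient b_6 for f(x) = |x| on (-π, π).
b_6 = (1/π) ∫_{-π}^{π} f(x)·sin(6x) dx.
Evaluate the integral (use parity and integration by parts as needed): b_6 = 0.

Final answer: 0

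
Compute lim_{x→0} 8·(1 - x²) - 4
Direct substitution at x = 0 gives 4.

Final answer: 4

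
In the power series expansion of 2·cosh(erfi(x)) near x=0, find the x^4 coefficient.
Expand to order 4: 2·cosh(erfi(x)) = x^4·(4/(3·π^2) + 8/(3·π)) + 4·x^2/π + 2 + O(x^5).
The coefficient of x^4 is 4/(3·π^2) + 8/(3·π).

Final answer: 4/(3·π^2) + 8/(3·π)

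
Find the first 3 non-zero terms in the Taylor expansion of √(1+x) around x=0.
-x^2/8 + x/2 + 1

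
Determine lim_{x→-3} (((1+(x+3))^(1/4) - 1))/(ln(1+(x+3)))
Both numerator and denominator → 0 as x → -3; this is a 0/0 indeterminate form.
Expand each to leading order near x = -3: numerator ~ (x + 3)/4, denominator ~ (x + 3).
The limit of the ratio is 1/4.

Final answer: 1/4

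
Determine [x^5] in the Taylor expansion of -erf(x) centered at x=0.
Expand to order 5: -erf(x) = -x^5/(5·√(π)) + 2·x^3/(3·√(π)) - 2·x/√(π) + O(x^6).
The coefficient of x^5 is -1/(5·√(π)).

Final answer: -1/(5·√(π))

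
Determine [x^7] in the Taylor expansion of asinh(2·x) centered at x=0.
Expand to order 7: asinh(2·x) = -40·x^7/7 + 12·x^5/5 - 4·x^3/3 + 2·x + O(x^8).
The coefficient of x^7 is -40/7.

Final answer: -40/7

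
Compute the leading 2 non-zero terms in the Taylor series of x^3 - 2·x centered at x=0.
x^3 - 2·x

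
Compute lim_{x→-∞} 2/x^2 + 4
Evaluate the dominant behaviour as x → -∞; each term tends to a finite value or vanishes.
Limit = 4.

Final answer: 4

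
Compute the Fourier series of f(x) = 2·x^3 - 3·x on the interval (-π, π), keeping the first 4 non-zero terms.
(-30 + 4·π^2)·sin(x) + (6 - 2·π^2)·sin(2·x) + (-26/9 + 4·π^2/3)·sin(3·x) + (15/8 - π^2)·sin(4·x)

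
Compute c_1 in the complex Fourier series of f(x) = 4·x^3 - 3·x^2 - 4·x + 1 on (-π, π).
Compute the real Fourier coefficients first: a_1 = 12, b_1 = -56 + 8·π^2.
Then c_1 = (a_1 − i·b_1)/2 = 6 - 4·i·π^2 + 28·i.

Final answer: 6 - 4·i·π^2 + 28·i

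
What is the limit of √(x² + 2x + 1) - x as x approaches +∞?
This is an ∞ − ∞ indeterminate form.
Multiply and divide by the conjugate √(x²+2x + 1) + x; the x² terms cancel, leaving (2x + 1)/(√(x²+2x + 1)+x) → 2/2 = 1.
Limit = 1.

Final answer: 1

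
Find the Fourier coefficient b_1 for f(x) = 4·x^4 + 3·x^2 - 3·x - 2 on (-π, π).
b_1 = (1/π) ∫_{-π}^{π} f(x)·sin(1x) dx.
Evaluate the integral (use parity and integration by parts as needed): b_1 = -6.

Final answer: -6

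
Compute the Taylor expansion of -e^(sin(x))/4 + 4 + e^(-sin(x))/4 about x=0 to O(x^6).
x^5/30 - x/2 + 4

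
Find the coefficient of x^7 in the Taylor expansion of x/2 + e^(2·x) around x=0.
Expand to order 7: x/2 + e^(2·x) = 8·x^7/315 + 4·x^6/45 + 4·x^5/15 + 2·x^4/3 + 4·x^3/3 + 2·x^2 + 5·x/2 + 1 + O(x^8).
The coefficient of x^7 is 8/315.

Final answer: 8/315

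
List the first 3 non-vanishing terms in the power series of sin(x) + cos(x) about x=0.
-x^2/2 + x + 1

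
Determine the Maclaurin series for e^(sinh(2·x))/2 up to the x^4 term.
5·x^4/3 + 4·x^3/3 + x^2 + x + 1/2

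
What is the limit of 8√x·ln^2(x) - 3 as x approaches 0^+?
The product is a 0·∞ indeterminate form at x → 0⁺.
Rewrite the product as 8·ln^2(x) / x^(-1/2) and apply L'Hôpital, or use the standard hierarchy x^(-1/2) ≫ |ln x|^2 as x → 0⁺.
The indeterminate product → 0, so the limit = -3.

Final answer: -3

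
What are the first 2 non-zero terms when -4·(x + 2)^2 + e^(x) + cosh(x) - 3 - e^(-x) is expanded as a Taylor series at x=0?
-14·x - 18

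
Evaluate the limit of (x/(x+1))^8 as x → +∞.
As x → +∞: x/(x+1) = 1/(1 + 1/x) → 1, and the 8th power of a limit-1 base also → 1.
Limit = 1.

Final answer: 1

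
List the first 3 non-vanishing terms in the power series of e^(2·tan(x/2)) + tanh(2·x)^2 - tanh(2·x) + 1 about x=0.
9·x^2/2 - x + 2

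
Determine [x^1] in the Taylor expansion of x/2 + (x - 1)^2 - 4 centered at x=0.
Expand to order 1: x/2 + (x - 1)^2 - 4 = -3·x/2 - 3 + O(x^2).
The coefficient of x^1 is -3/2.

Final answer: -3/2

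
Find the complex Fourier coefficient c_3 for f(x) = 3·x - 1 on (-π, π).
Compute the real Fourier coefficients first: a_3 = 0, b_3 = 2.
Then c_3 = (a_3 − i·b_3)/2 = -i.

Final answer: -i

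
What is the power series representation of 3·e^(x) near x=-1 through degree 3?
3·e^(-1) + 3·e^(-1)·(x + 1) + 3·e^(-1)·(x + 1)^2/2 + e^(-1)·(x + 1)^3/2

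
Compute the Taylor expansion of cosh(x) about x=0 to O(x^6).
x^4/24 + x^2/2 + 1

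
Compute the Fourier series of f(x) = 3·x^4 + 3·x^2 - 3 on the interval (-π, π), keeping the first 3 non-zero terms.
(132 - 24·π^2)·cos(x) + (-6 + 6·π^2)·cos(2·x) - 3 + π^2 + 3·π^4/5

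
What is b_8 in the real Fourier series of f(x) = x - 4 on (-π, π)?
b_8 = (1/π) ∫_{-π}^{π} f(x)·sin(8x) dx.
Evaluate the integral (use parity and integration by parts as needed): b_8 = -1/4.

Final answer: -1/4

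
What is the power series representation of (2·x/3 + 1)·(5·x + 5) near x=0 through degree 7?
10·x^2/3 + 25·x/3 + 5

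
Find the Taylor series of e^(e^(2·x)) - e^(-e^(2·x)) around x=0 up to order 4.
x^4·(-2·e^(-1)/3 + 10·e) + x^3·(-4·e^(-1)/3 + 20·e/3) + 4·e·x^2 + x·(2·e^(-1) + 2·e) - e^(-1) + e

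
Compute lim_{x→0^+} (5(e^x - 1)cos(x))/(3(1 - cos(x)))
Both numerator and denominator → 0 as x → 0^+; this is a 0/0 indeterminate form.
Expand each to leading order near x = 0: numerator ~ 5·x, denominator ~ 3·x^2/2.
The limit of the ratio is ∞.

Final answer: ∞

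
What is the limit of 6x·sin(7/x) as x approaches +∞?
As x → +∞: let u = 7/x → 0⁺; then 6·x·sin(7/x) = 6·7·sin(u)/u → 6·7·1 = 42.
Limit = 42.

Final answer: 42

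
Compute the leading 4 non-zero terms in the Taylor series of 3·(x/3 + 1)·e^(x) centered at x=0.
x^3 + 5·x^2/2 + 4·x + 3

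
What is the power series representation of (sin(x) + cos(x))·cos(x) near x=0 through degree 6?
-2·x^6/45 + 2·x^5/15 + x^4/3 - 2·x^3/3 - x^2 + x + 1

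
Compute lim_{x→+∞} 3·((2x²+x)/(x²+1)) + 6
Evaluate the dominant behaviour as x → +∞; each term tends to a finite value or vanishes.
Limit = 12.

Final answer: 12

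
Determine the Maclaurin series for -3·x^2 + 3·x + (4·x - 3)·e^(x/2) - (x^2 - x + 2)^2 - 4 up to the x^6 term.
x^6/1024 + 37·x^5/3840 - 355·x^4/384 + 39·x^3/16 - 51·x^2/8 + 19·x/2 - 11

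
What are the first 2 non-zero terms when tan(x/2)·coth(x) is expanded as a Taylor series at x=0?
5·x^2/24 + 1/2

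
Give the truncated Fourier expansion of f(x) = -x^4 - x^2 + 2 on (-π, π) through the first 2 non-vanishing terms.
(-44 + 8·π^2)·cos(x) - π^4/5 - π^2/3 + 2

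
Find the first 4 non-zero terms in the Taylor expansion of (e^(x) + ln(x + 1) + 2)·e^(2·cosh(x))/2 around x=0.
5·x^3·e^(2)/4 + 3·x^2·e^(2)/2 + x·e^(2) + 3·e^(2)/2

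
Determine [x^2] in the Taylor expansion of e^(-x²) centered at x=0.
Expand to order 2: e^(-x²) = 1 - x^2 + O(x^3).
The coefficient of x^2 is -1.

Final answer: -1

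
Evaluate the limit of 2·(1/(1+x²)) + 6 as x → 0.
Direct substitution at x = 0 gives 8.

Final answer: 8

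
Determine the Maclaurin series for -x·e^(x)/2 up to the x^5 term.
-x^5/48 - x^4/12 - x^3/4 - x^2/2 - x/2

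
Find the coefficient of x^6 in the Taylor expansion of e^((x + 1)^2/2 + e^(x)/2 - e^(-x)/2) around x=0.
Expand to order 6: e^((x + 1)^2/2 + e^(x)/2 - e^(-x)/2) = 89·x^6·e^(1/2)/80 + 193·x^5·e^(1/2)/120 + 17·x^4·e^(1/2)/8 + 5·x^3·e^(1/2)/2 + 5·x^2·e^(1/2)/2 + 2·x·e^(1/2) + e^(1/2) + O(x^7).
The coefficient of x^6 is 89·e^(1/2)/80.

Final answer: 89·e^(1/2)/80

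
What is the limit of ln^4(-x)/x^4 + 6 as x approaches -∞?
The quotient is an ∞/∞ indeterminate form as x → -∞.
Compare growth rates of the dominant terms (exponentials ≫ polynomials ≫ logarithms), or apply L'Hôpital's rule; the quotient → 0.
Adding the constant: 0 + 6 = 6. Limit = 6.

Final answer: 6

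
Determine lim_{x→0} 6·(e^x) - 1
Direct substitution at x = 0 gives 5.

Final answer: 5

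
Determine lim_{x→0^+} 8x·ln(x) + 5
The product is a 0·∞ indeterminate form at x → 0⁺.
Rewrite the product as 8·ln(x) / x^(-1) and apply L'Hôpital, or use the standard hierarchy x^(-1) ≫ |ln x| as x → 0⁺.
The indeterminate product → 0, so the limit = 5.

Final answer: 5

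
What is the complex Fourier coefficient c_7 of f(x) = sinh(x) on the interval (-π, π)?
Compute the real Fourier coefficients first: a_7 = 0, b_7 = 7·sinh(π)/(25·π).
Then c_7 = (a_7 − i·b_7)/2 = -7·i·sinh(π)/(50·π).

Final answer: -7·i·sinh(π)/(50·π)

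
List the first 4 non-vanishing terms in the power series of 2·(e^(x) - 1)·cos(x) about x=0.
-5·x^4/12 - 2·x^3/3 + x^2 + 2·x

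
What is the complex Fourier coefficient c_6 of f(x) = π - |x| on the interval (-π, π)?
Compute the real Fourier coefficients first: a_6 = 0, b_6 = 0.
Then c_6 = (a_6 − i·b_6)/2 = 0.

Final answer: 0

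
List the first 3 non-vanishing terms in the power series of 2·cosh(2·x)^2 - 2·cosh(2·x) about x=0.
248·x^6/45 + 28·x^4/3 + 4·x^2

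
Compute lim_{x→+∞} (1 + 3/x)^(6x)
As x → +∞: write (1 + 3/x)^(6x) = ((1 + 3/x)^x)^6 → (e^3)^6 = e^18.
Limit = e^(18).

Final answer: e^(18)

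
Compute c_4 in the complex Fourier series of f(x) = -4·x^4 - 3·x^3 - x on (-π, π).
Compute the real Fourier coefficients first: a_4 = 3/4 - 2·π^2, b_4 = -1/16 + 3·π^2/2.
Then c_4 = (a_4 − i·b_4)/2 = -π^2 + 3/8 - 3·i·π^2/4 + i/32.

Final answer: -π^2 + 3/8 - 3·i·π^2/4 + i/32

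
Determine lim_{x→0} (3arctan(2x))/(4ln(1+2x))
Both numerator and denominator → 0 as x → 0; this is a 0/0 indeterminate form.
Expand each to leading order near x = 0: numerator ~ 6·x, denominator ~ 8·x.
The limit of the ratio is 3/4.

Final answer: 3/4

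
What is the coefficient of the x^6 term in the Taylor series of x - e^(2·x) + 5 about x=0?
Expand to order 6: x - e^(2·x) + 5 = -4·x^6/45 - 4·x^5/15 - 2·x^4/3 - 4·x^3/3 - 2·x^2 - x + 4 + O(x^7).
The coefficient of x^6 is -4/45.

Final answer: -4/45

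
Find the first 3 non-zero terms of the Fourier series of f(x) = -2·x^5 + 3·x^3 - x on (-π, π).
(-518 - 4·π^4 + 86·π^2)·sin(x) + (-13·π^2 + 41/2 + 2·π^4)·sin(2·x) + (-4·π^4/3 - 322/81 + 134·π^2/27)·sin(3·x)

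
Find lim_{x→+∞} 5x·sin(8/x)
As x → +∞: let u = 8/x → 0⁺; then 5·x·sin(8/x) = 5·8·sin(u)/u → 5·8·1 = 40.
Limit = 40.

Final answer: 40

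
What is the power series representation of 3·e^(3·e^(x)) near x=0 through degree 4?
309·x^4·e^(3)/8 + 57·x^3·e^(3)/2 + 18·x^2·e^(3) + 9·x·e^(3) + 3·e^(3)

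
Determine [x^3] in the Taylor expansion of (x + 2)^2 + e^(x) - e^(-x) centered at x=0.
Expand to order 3: (x + 2)^2 + e^(x) - e^(-x) = x^3/3 + x^2 + 6·x + 4 + O(x^4).
The coefficient of x^3 is 1/3.

Final answer: 1/3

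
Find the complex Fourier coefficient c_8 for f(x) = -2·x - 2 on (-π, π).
Compute the real Fourier coefficients first: a_8 = 0, b_8 = 1/2.
Then c_8 = (a_8 − i·b_8)/2 = -i/4.

Final answer: -i/4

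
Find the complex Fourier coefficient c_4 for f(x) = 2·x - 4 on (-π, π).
Compute the real Fourier coefficients first: a_4 = 0, b_4 = -1.
Then c_4 = (a_4 − i·b_4)/2 = i/2.

Final answer: i/2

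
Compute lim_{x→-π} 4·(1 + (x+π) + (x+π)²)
Direct substitution at x = -π gives 4.

Final answer: 4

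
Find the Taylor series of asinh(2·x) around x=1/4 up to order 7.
asinh(1/2) + 4·√(5)·(x - 1/4)/5 - 8·√(5)·(x - 1/4)^2/25 - 64·√(5)·(x - 1/4)^3/375 + 64·√(5)·(x - 1/4)^4/125 - 1024·√(5)·(x - 1/4)^5/3125 - 22528·√(5)·(x - 1/4)^6/46875 + 671744·√(5)·(x - 1/4)^7/546875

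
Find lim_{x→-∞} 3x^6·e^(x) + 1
The product is a 0·∞ indeterminate form at x → -∞.
Rewrite the product as 3x^6 / e^(-x) (an ∞/∞ form) and apply L'Hôpital, or use the standard hierarchy e^(|x|) ≫ |x^6| as x → -∞.
The indeterminate product → 0, so the limit = 1.

Final answer: 1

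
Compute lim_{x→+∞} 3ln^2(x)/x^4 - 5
The quotient is an ∞/∞ indeterminate form as x → +∞.
The polynomial denominator x^4 dominates the logarithmic numerator (any positive power of x ≫ ln^2(x) as x → ∞), so the quotient → 0.
Adding the constant: 0 - 5 = -5. Limit = -5.

Final answer: -5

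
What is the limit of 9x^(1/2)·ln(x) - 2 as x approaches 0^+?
The product is a 0·∞ indeterminate form at x → 0⁺.
Rewrite the product as 9·ln(x) / x^(-1/2) and apply L'Hôpital, or use the standard hierarchy x^(-1/2) ≫ |ln x| as x → 0⁺.
The indeterminate product → 0, so the limit = -2.

Final answer: -2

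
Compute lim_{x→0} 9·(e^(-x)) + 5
Direct substitution at x = 0 gives 14.

Final answer: 14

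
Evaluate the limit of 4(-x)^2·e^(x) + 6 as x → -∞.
The product is a 0·∞ indeterminate form at x → -∞.
Rewrite the product as 4(-x)^2 / e^(-x) (an ∞/∞ form) and apply L'Hôpital, or use the standard hierarchy e^(|x|) ≫ |(-x)^2| as x → -∞.
The indeterminate product → 0, so the limit = 6.

Final answer: 6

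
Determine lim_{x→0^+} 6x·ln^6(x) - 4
The product is a 0·∞ indeterminate form at x → 0⁺.
Rewrite the product as 6·ln^6(x) / x^(-1) and apply L'Hôpital, or use the standard hierarchy x^(-1) ≫ |ln x|^6 as x → 0⁺.
The indeterminate product → 0, so the limit = -4.

Final answer: -4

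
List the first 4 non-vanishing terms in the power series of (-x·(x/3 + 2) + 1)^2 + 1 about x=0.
4·x^3/3 + 10·x^2/3 - 4·x + 2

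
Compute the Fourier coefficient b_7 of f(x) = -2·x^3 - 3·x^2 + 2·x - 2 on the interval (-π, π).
b_7 = (1/π) ∫_{-π}^{π} f(x)·sin(7x) dx.
Evaluate the integral (use parity and integration by parts as needed): b_7 = 220/343 - 4·π^2/7.

Final answer: 220/343 - 4·π^2/7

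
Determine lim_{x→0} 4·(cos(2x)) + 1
Direct substitution at x = 0 gives 5.

Final answer: 5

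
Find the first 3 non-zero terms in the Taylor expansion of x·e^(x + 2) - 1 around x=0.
x^2·e^(2) + x·e^(2) - 1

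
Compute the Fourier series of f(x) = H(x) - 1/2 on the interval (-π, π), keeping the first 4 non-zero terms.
2·sin(x)/π + 2·sin(3·x)/(3·π) + 2·sin(5·x)/(5·π) + 2·sin(7·x)/(7·π)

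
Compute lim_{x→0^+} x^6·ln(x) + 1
The product is a 0·∞ indeterminate form at x → 0⁺.
Rewrite the product as ln(x) / x^(-6) and apply L'Hôpital, or use the standard hierarchy x^(-6) ≫ |ln x| as x → 0⁺.
The indeterminate product → 0, so the limit = 1.

Final answer: 1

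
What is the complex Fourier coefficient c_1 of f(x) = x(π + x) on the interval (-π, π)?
Compute the real Fourier coefficients first: a_1 = -4, b_1 = 2·π.
Then c_1 = (a_1 − i·b_1)/2 = -2 - i·π.

Final answer: -2 - i·π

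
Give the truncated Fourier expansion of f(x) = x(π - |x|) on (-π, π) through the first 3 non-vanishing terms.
8·sin(x)/π + 8·sin(3·x)/(27·π) + 8·sin(5·x)/(125·π)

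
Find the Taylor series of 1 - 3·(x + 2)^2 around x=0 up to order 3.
-3·x^2 - 12·x - 11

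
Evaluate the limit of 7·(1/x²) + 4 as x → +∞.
Evaluate the dominant behaviour as x → +∞; each term tends to a finite value or vanishes.
Limit = 4.

Final answer: 4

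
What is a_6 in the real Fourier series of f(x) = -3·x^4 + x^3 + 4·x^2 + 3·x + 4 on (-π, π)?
a_6 = (1/π) ∫_{-π}^{π} f(x)·cos(6x) dx.
Evaluate the integral (use parity and integration by parts as needed): a_6 = 5/9 - 2·π^2/3.

Final answer: 5/9 - 2·π^2/3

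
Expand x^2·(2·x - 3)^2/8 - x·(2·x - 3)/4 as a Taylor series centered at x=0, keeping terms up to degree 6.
x^4/2 - 3·x^3/2 + 5·x^2/8 + 3·x/4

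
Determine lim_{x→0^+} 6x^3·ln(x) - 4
The product is a 0·∞ indeterminate form at x → 0⁺.
Rewrite the product as 6·ln(x) / x^(-3) and apply L'Hôpital, or use the standard hierarchy x^(-3) ≫ |ln x| as x → 0⁺.
The indeterminate product → 0, so the limit = -4.

Final answer: -4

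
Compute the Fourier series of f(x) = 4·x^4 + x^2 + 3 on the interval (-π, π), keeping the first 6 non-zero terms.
(188 - 32·π^2)·cos(x) + (-11 + 8·π^2)·cos(2·x) + (52/27 - 32·π^2/9)·cos(3·x) + (-1/2 + 2·π^2)·cos(4·x) + (92/625 - 32·π^2/25)·cos(5·x) + 3 + π^2/3 + 4·π^4/5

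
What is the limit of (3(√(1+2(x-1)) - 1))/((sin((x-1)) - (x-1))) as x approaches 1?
Both numerator and denominator → 0 as x → 1; this is a 0/0 indeterminate form.
Expand each to leading order near x = 1: numerator ~ 3·(x - 1), denominator ~ -(x - 1)^3/6.
The limit of the ratio is -∞.

Final answer: -∞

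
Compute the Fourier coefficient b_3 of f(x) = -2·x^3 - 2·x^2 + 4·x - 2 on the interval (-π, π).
b_3 = (1/π) ∫_{-π}^{π} f(x)·sin(3x) dx.
Evaluate the integral (use parity and integration by parts as needed): b_3 = 32/9 - 4·π^2/3.

Final answer: 32/9 - 4·π^2/3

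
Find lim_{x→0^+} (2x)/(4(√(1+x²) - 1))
Both numerator and denominator → 0 as x → 0^+; this is a 0/0 indeterminate form.
Expand each to leading order near x = 0: numerator ~ 2·x, denominator ~ 2·x^2.
The limit of the ratio is ∞.

Final answer: ∞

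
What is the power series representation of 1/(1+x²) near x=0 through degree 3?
1 - x^2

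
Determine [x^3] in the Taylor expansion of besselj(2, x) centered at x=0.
Expand to order 3: besselj(2, x) = x^2/8 + O(x^4).
The coefficient of x^3 is 0.

Final answer: 0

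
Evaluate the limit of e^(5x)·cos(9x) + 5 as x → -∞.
Evaluate the dominant behaviour as x → -∞; each term tends to a finite value or vanishes.
Limit = 5.

Final answer: 5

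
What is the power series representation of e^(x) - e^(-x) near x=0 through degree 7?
x^7/2520 + x^5/60 + x^3/3 + 2·x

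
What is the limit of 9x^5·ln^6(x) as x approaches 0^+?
This is a 0·∞ indeterminate form at x → 0⁺.
Rewrite the product as 9·ln^6(x) / x^(-5) and apply L'Hôpital, or use the standard hierarchy x^(-5) ≫ |ln x|^6 as x → 0⁺.
The indeterminate product → 0, so the limit = 0.

Final answer: 0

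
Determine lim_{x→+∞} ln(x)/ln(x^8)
This is an ∞/∞ indeterminate form as x → +∞.
Write ln(x^8) = 8·ln(x), reducing the quotient to 1/8.
Limit = 1/8.

Final answer: 1/8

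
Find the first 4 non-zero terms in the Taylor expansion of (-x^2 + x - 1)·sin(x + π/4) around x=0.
7·√(2)·x^4/48 - 2·√(2)·x^3/3 + √(2)·x^2/4 - √(2)/2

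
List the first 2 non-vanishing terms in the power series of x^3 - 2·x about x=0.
x^3 - 2·x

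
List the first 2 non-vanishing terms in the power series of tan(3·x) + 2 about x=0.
3·x + 2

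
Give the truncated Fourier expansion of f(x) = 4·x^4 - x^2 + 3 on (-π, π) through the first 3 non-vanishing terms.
(196 - 32·π^2)·cos(x) + (-13 + 8·π^2)·cos(2·x) - π^2/3 + 3 + 4·π^4/5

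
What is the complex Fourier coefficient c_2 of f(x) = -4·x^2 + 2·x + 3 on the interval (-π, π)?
Compute the real Fourier coefficients first: a_2 = -4, b_2 = -2.
Then c_2 = (a_2 − i·b_2)/2 = -2 + i.

Final answer: -2 + i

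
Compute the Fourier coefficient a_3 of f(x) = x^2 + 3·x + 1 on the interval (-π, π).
a_3 = (1/π) ∫_{-π}^{π} f(x)·cos(3x) dx.
Evaluate the integral (use parity and integration by parts as needed): a_3 = -4/9.

Final answer: -4/9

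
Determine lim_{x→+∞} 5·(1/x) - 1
Evaluate the dominant behaviour as x → +∞; each term tends to a finite value or vanishes.
Limit = -1.

Final answer: -1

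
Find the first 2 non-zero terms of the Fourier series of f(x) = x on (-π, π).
2·sin(x) - sin(2·x)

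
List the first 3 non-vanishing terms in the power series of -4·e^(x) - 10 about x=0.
-2·x^2 - 4·x - 14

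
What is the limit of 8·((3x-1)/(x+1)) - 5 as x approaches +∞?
Evaluate the dominant behaviour as x → +∞; each term tends to a finite value or vanishes.
Limit = 19.

Final answer: 19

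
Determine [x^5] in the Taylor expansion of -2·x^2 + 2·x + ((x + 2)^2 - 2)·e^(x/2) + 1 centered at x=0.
Expand to order 5: -2·x^2 + 2·x + ((x + 2)^2 - 2)·e^(x/2) + 1 = 61·x^5/1920 + 41·x^4/192 + 25·x^3/24 + 5·x^2/4 + 7·x + 3 + O(x^6).
The coefficient of x^5 is 61/1920.

Final answer: 61/1920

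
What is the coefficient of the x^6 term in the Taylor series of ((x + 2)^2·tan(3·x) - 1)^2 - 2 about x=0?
Expand to order 6: ((x + 2)^2·tan(3·x) - 1)^2 - 2 = 27261·x^6/5 + 7614·x^5/5 + 1008·x^4 + 210·x^3 + 120·x^2 - 24·x - 1 + O(x^7).
The coefficient of x^6 is 27261/5.

Final answer: 27261/5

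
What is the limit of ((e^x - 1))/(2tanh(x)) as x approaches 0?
Both numerator and denominator → 0 as x → 0; this is a 0/0 indeterminate form.
Expand each to leading order near x = 0: numerator ~ x, denominator ~ 2·x.
The limit of the ratio is 1/2.

Final answer: 1/2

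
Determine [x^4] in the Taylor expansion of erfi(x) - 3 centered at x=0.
Expand to order 4: erfi(x) - 3 = 2·x^3/(3·√(π)) + 2·x/√(π) - 3 + O(x^5).
The coefficient of x^4 is 0.

Final answer: 0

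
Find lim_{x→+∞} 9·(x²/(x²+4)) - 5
Evaluate the dominant behaviour as x → +∞; each term tends to a finite value or vanishes.
Limit = 4.

Final answer: 4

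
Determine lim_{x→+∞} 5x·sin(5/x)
As x → +∞: let u = 5/x → 0⁺; then 5·x·sin(5/x) = 5·5·sin(u)/u → 5·5·1 = 25.
Limit = 25.

Final answer: 25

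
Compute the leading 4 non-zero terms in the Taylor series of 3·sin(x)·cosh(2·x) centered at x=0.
-29·x^7/1680 + 41·x^5/40 + 11·x^3/2 + 3·x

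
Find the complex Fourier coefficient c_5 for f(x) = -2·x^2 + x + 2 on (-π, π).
Compute the real Fourier coefficients first: a_5 = 8/25, b_5 = 2/5.
Then c_5 = (a_5 − i·b_5)/2 = 4/25 - i/5.

Final answer: 4/25 - i/5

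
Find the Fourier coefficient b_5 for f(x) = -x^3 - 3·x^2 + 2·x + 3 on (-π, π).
b_5 = (1/π) ∫_{-π}^{π} f(x)·sin(5x) dx.
Evaluate the integral (use parity and integration by parts as needed): b_5 = 112/125 - 2·π^2/5.

Final answer: 112/125 - 2·π^2/5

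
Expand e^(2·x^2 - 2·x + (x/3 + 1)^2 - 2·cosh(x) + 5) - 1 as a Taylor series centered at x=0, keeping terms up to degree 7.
-118249·x^7·e^(4)/275562 + 199979·x^6·e^(4)/262440 - 1441·x^5·e^(4)/1215 + 1607·x^4·e^(4)/972 - 152·x^3·e^(4)/81 + 2·x^2·e^(4) - 4·x·e^(4)/3 - 1 + e^(4)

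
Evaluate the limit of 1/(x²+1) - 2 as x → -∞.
Evaluate the dominant behaviour as x → -∞; each term tends to a finite value or vanishes.
Limit = -2.

Final answer: -2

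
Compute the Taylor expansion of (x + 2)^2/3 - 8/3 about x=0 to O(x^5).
x^2/3 + 4·x/3 - 4/3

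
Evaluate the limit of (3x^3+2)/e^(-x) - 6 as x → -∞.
The quotient is an ∞/∞ indeterminate form as x → -∞.
Compare growth rates of the dominant terms (exponentials ≫ polynomials ≫ logarithms), or apply L'Hôpital's rule; the quotient → 0.
Adding the constant: 0 - 6 = -6. Limit = -6.

Final answer: -6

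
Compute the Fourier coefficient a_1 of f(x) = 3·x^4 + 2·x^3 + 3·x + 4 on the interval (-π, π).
a_1 = (1/π) ∫_{-π}^{π} f(x)·cos(1x) dx.
Evaluate the integral (use parity and integration by parts as needed): a_1 = 144 - 24·π^2.

Final answer: 144 - 24·π^2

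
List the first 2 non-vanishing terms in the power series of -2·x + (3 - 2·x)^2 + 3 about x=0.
12 - 14·x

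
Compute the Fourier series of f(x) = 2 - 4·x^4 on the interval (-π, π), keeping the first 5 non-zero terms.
(-192 + 32·π^2)·cos(x) + (12 - 8·π^2)·cos(2·x) + (-64/27 + 32·π^2/9)·cos(3·x) + (3/4 - 2·π^2)·cos(4·x) - 4·π^4/5 + 2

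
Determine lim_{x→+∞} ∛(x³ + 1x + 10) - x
This is an ∞ − ∞ indeterminate form.
Multiply by (A² + AB + B²)/(A² + AB + B²) where A = ∛(x³+1x + 10), B = x to use A³ − B³ = (A−B)(A²+AB+B²); the x³ terms cancel, leaving (1x + 10)/(A²+AB+B²) with denominator ~ 3x², so the limit is 0.
Limit = 0.

Final answer: 0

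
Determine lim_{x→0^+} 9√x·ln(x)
This is a 0·∞ indeterminate form at x → 0⁺.
Rewrite the product as 9·ln(x) / x^(-1/2) and apply L'Hôpital, or use the standard hierarchy x^(-1/2) ≫ |ln x| as x → 0⁺.
The indeterminate product → 0, so the limit = 0.

Final answer: 0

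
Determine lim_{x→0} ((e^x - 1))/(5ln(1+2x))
Both numerator and denominator → 0 as x → 0; this is a 0/0 indeterminate form.
Expand each to leading order near x = 0: numerator ~ x, denominator ~ 10·x.
The limit of the ratio is 1/10.

Final answer: 1/10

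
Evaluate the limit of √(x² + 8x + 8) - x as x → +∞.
As x → +∞: multiply by the conjugate to get (8x+8)/(√(x²+8x+8)+x); the denominator ~ 2x, so the limit is 8/2 = 4.
Limit = 4.

Final answer: 4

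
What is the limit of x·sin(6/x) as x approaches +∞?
As x → +∞: let u = 6/x → 0⁺; then x·sin(6/x) = 6·sin(u)/u → 6·1 = 6.
Limit = 6.

Final answer: 6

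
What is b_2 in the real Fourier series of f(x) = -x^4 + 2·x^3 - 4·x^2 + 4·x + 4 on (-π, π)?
b_2 = (1/π) ∫_{-π}^{π} f(x)·sin(2x) dx.
Evaluate the integral (use parity and integration by parts as needed): b_2 = -2·π^2 - 1.

Final answer: -2·π^2 - 1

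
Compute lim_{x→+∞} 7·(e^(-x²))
Evaluate the dominant behaviour as x → +∞; each term tends to a finite value or vanishes.
Limit = 0.

Final answer: 0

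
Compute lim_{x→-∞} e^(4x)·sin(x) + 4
Evaluate the dominant behaviour as x → -∞; each term tends to a finite value or vanishes.
Limit = 4.

Final answer: 4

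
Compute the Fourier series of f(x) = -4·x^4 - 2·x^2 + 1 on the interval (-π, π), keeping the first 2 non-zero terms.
(-184 + 32·π^2)·cos(x) - 4·π^4/5 - 2·π^2/3 + 1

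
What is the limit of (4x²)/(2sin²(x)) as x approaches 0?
Both numerator and denominator → 0 as x → 0; this is a 0/0 indeterminate form.
Expand each to leading order near x = 0: numerator ~ 4·x^2, denominator ~ 2·x^2.
The limit of the ratio is 2.

Final answer: 2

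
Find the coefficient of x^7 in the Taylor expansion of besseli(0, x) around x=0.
Expand to order 7: besseli(0, x) = x^6/2304 + x^4/64 + x^2/4 + 1 + O(x^8).
The coefficient of x^7 is 0.

Final answer: 0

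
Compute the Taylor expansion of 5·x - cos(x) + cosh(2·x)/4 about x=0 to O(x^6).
x^4/8 + x^2 + 5·x - 3/4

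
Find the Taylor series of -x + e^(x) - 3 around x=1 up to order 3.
-4 + e + (-1 + e)·(x - 1) + e·(x - 1)^2/2 + e·(x - 1)^3/6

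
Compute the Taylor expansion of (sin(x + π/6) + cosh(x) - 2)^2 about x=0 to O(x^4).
√(3)·x^3/3 + x^2/2 - √(3)·x/2 + 1/4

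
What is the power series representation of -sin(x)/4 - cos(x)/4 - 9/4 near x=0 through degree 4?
-x^4/96 + x^3/24 + x^2/8 - x/4 - 5/2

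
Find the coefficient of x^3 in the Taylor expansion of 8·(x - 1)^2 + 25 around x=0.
Expand to order 3: 8·(x - 1)^2 + 25 = 8·x^2 - 16·x + 33 + O(x^4).
The coefficient of x^3 is 0.

Final answer: 0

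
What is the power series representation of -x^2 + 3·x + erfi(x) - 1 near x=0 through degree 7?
x^7/(21·√(π)) + x^5/(5·√(π)) + 2·x^3/(3·√(π)) - x^2 + x·(2/√(π) + 3) - 1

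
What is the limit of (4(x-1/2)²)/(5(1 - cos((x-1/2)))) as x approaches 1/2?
Both numerator and denominator → 0 as x → 1/2; this is a 0/0 indeterminate form.
Expand each to leading order near x = 1/2: numerator ~ 4·(x - 1/2)^2, denominator ~ 5·(x - 1/2)^2/2.
The limit of the ratio is 8/5.

Final answer: 8/5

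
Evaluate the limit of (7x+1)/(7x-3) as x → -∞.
Evaluate the dominant behaviour as x → -∞; each term tends to a finite value or vanishes.
Limit = 1.

Final answer: 1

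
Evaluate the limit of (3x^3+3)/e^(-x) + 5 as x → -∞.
The quotient is an ∞/∞ indeterminate form as x → -∞.
Compare growth rates of the dominant terms (exponentials ≫ polynomials ≫ logarithms), or apply L'Hôpital's rule; the quotient → 0.
Adding the constant: 0 + 5 = 5. Limit = 5.

Final answer: 5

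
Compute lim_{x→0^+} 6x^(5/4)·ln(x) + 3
The product is a 0·∞ indeterminate form at x → 0⁺.
Rewrite the product as 6·ln(x) / x^(-5/4) and apply L'Hôpital, or use the standard hierarchy x^(-5/4) ≫ |ln x| as x → 0⁺.
The indeterminate product → 0, so the limit = 3.

Final answer: 3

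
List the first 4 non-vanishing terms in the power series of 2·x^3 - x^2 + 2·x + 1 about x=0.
2·x^3 - x^2 + 2·x + 1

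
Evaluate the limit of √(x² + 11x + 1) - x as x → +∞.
This is an ∞ − ∞ indeterminate form.
Multiply and divide by the conjugate √(x²+11x + 1) + x; the x² terms cancel, leaving (11x + 1)/(√(x²+11x + 1)+x) → 11/2.
Limit = 11/2.

Final answer: 11/2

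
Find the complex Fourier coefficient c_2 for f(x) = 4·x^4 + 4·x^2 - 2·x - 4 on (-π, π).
Compute the real Fourier coefficients first: a_2 = -8 + 8·π^2, b_2 = 2.
Then c_2 = (a_2 − i·b_2)/2 = -4 + 4·π^2 - i.

Final answer: -4 + 4·π^2 - i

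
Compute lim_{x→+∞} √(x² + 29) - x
This is an ∞ − ∞ indeterminate form.
Multiply and divide by the conjugate √(x²+29) + x; the x² terms cancel, leaving 29/(√(x²+29)+x) → 0.
Limit = 0.

Final answer: 0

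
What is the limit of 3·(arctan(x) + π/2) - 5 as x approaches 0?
Direct substitution at x = 0 gives -5 + 3·π/2.

Final answer: -5 + 3·π/2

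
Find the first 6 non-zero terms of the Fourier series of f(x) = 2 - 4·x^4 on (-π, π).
(-192 + 32·π^2)·cos(x) + (12 - 8·π^2)·cos(2·x) + (-64/27 + 32·π^2/9)·cos(3·x) + (3/4 - 2·π^2)·cos(4·x) + (-192/625 + 32·π^2/25)·cos(5·x) - 4·π^4/5 + 2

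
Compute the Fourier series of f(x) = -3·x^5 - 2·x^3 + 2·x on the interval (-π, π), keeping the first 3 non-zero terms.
(-692 - 6·π^4 + 116·π^2)·sin(x) + (-13·π^2 + 35/2 + 3·π^4)·sin(2·x) + (-2·π^4 - 20/27 + 28·π^2/9)·sin(3·x)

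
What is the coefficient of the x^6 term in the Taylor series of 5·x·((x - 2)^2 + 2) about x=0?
Expand to order 6: 5·x·((x - 2)^2 + 2) = 5·x^3 - 20·x^2 + 30·x + O(x^7).
The coefficient of x^6 is 0.

Final answer: 0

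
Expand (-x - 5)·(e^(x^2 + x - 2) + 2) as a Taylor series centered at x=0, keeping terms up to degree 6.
-2141·x^6·e^(-2)/720 - 53·x^5·e^(-2)/12 - 51·x^4·e^(-2)/8 - 22·x^3·e^(-2)/3 - 17·x^2·e^(-2)/2 + x·(-2 - 6·e^(-2)) - 10 - 5·e^(-2)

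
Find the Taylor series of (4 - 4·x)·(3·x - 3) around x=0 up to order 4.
-12·x^2 + 24·x - 12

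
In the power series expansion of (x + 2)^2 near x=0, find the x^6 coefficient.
Expand to order 6: (x + 2)^2 = x^2 + 4·x + 4 + O(x^7).
The coefficient of x^6 is 0.

Final answer: 0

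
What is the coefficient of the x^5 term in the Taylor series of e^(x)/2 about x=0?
Expand to order 5: e^(x)/2 = x^5/240 + x^4/48 + x^3/12 + x^2/4 + x/2 + 1/2 + O(x^6).
The coefficient of x^5 is 1/240.

Final answer: 1/240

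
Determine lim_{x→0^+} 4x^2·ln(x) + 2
The product is a 0·∞ indeterminate form at x → 0⁺.
Rewrite the product as 4·ln(x) / x^(-2) and apply L'Hôpital, or use the standard hierarchy x^(-2) ≫ |ln x| as x → 0⁺.
The indeterminate product → 0, so the limit = 2.

Final answer: 2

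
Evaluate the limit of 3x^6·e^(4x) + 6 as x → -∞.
The product is a 0·∞ indeterminate form at x → -∞.
Rewrite the product as 3x^6 / e^(-4x) (an ∞/∞ form) and apply L'Hôpital, or use the standard hierarchy e^(4|x|) ≫ |x^6| as x → -∞.
The indeterminate product → 0, so the limit = 6.

Final answer: 6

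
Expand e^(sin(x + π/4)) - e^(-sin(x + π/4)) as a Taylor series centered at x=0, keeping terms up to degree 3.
x^3·(-e^(√(2)/2)/4 - √(2)·e^(√(2)/2)/24 - √(2)·e^(-√(2)/2)/24 + e^(-√(2)/2)/4) + x^2·(-√(2)·e^(√(2)/2)/4 - √(2)·e^(-√(2)/2)/4 - e^(-√(2)/2)/4 + e^(√(2)/2)/4) + x·(√(2)·e^(-√(2)/2)/2 + √(2)·e^(√(2)/2)/2) - e^(-√(2)/2) + e^(√(2)/2)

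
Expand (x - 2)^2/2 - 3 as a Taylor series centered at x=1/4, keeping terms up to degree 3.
-47/32 - 7·(x - 1/4)/4 + (x - 1/4)^2/2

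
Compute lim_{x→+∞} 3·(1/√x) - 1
Evaluate the dominant behaviour as x → +∞; each term tends to a finite value or vanishes.
Limit = -1.

Final answer: -1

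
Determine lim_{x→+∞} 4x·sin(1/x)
As x → +∞: let u = 1/x → 0⁺; then 4·x·sin(1/x) = 4·1·sin(u)/u → 4·1·1 = 4.
Limit = 4.

Final answer: 4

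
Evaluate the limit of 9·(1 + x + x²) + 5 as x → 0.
Direct substitution at x = 0 gives 14.

Final answer: 14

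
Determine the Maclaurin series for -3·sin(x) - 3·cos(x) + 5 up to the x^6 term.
x^6/240 - x^5/40 - x^4/8 + x^3/2 + 3·x^2/2 - 3·x + 2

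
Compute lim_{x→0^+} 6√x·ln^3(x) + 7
The product is a 0·∞ indeterminate form at x → 0⁺.
Rewrite the product as 6·ln^3(x) / x^(-1/2) and apply L'Hôpital, or use the standard hierarchy x^(-1/2) ≫ |ln x|^3 as x → 0⁺.
The indeterminate product → 0, so the limit = 7.

Final answer: 7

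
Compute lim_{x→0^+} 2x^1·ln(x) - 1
The product is a 0·∞ indeterminate form at x → 0⁺.
Rewrite the product as 2·ln(x) / x^(-1) and apply L'Hôpital, or use the standard hierarchy x^(-1) ≫ |ln x| as x → 0⁺.
The indeterminate product → 0, so the limit = -1.

Final answer: -1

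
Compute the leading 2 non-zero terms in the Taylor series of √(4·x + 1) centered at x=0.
2·x + 1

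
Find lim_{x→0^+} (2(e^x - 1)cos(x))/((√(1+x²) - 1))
Both numerator and denominator → 0 as x → 0^+; this is a 0/0 indeterminate form.
Expand each to leading order near x = 0: numerator ~ 2·x, denominator ~ x^2/2.
The limit of the ratio is ∞.

Final answer: ∞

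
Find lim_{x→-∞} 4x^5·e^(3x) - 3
The product is a 0·∞ indeterminate form at x → -∞.
Rewrite the product as 4x^5 / e^(-3x) (an ∞/∞ form) and apply L'Hôpital, or use the standard hierarchy e^(3|x|) ≫ |x^5| as x → -∞.
The indeterminate product → 0, so the limit = -3.

Final answer: -3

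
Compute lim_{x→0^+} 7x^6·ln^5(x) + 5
The product is a 0·∞ indeterminate form at x → 0⁺.
Rewrite the product as 7·ln^5(x) / x^(-6) and apply L'Hôpital, or use the standard hierarchy x^(-6) ≫ |ln x|^5 as x → 0⁺.
The indeterminate product → 0, so the limit = 5.

Final answer: 5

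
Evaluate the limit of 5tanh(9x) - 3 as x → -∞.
Evaluate the dominant behaviour as x → -∞; each term tends to a finite value or vanishes.
Limit = -8.

Final answer: -8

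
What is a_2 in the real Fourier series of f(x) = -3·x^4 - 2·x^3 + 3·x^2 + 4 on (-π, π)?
a_2 = (1/π) ∫_{-π}^{π} f(x)·cos(2x) dx.
Evaluate the integral (use parity and integration by parts as needed): a_2 = 12 - 6·π^2.

Final answer: 12 - 6·π^2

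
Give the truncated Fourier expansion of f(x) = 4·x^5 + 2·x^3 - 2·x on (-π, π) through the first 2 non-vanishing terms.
(-156·π^2 + 8·π^4 + 932)·sin(x) + (-4·π^4 - 25 + 18·π^2)·sin(2·x)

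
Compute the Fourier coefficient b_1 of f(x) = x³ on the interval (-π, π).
b_1 = (1/π) ∫_{-π}^{π} f(x)·sin(1x) dx.
Evaluate the integral (use parity and integration by parts as needed): b_1 = -12 + 2·π^2.

Final answer: -12 + 2·π^2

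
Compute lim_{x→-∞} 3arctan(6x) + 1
Evaluate the dominant behaviour as x → -∞; each term tends to a finite value or vanishes.
Limit = 1 - 3·π/2.

Final answer: 1 - 3·π/2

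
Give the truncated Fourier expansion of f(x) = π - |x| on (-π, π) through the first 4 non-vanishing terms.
4·cos(x)/π + 4·cos(3·x)/(9·π) + 4·cos(5·x)/(25·π) + π/2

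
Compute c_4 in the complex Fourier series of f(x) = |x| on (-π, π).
Compute the real Fourier coefficients first: a_4 = 0, b_4 = 0.
Then c_4 = (a_4 − i·b_4)/2 = 0.

Final answer: 0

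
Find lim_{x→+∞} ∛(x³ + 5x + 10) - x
This is an ∞ − ∞ indeterminate form.
Multiply by (A² + AB + B²)/(A² + AB + B²) where A = ∛(x³+5x + 10), B = x to use A³ − B³ = (A−B)(A²+AB+B²); the x³ terms cancel, leaving (5x + 10)/(A²+AB+B²) with denominator ~ 3x², so the limit is 0.
Limit = 0.

Final answer: 0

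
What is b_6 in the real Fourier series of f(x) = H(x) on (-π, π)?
b_6 = (1/π) ∫_{-π}^{π} f(x)·sin(6x) dx.
Evaluate the integral (use parity and integration by parts as needed): b_6 = 0.

Final answer: 0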